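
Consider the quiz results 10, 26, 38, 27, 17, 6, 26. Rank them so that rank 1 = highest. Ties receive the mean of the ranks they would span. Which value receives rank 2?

27

Sorted (descending): 38, 27, 26, 26, 17, 10, 6
The 2 values of 26 occupy positions 3–4 → average rank (3+4)/2 = 3.5.
Rank 2 → value 27.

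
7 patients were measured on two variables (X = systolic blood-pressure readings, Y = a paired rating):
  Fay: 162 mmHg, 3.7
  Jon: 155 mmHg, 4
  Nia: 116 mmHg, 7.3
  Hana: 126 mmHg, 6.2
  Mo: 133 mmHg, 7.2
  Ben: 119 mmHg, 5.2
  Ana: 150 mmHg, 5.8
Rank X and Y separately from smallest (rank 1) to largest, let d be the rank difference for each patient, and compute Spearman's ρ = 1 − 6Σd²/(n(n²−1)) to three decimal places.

-0.750

Ranks of variable 1: 7, 6, 1, 3, 4, 2, 5
Ranks of variable 2: 1, 2, 7, 5, 6, 3, 4
d = r₁ − r₂: 6, 4, -6, -2, -2, -1, 1
d²: 36, 16, 36, 4, 4, 1, 1; Σd² = 98
ρ = 1 − 6·98/(7·48) = 1 − 588/336 = -0.750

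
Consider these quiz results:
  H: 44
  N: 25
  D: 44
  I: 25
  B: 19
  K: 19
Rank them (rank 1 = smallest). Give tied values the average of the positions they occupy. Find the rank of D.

Sorted (ascending): 19, 19, 25, 25, 44, 44
The 2 values of 19 occupy positions 1–2 → average rank (1+2)/2 = 1.5.
The 2 values of 25 occupy positions 3–4 → average rank (3+4)/2 = 3.5.
The 2 values of 44 occupy positions 5–6 → average rank (5+6)/2 = 5.5.
D has value 44 → rank 5.5.

5.5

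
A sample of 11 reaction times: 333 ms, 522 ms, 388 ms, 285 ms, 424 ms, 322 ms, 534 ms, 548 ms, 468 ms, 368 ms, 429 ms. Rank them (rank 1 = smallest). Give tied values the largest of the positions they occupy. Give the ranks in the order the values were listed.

Sorted (ascending): 285, 322, 333, 368, 388, 424, 429, 468, 522, 534, 548
No ties — each value takes its position as its rank.

3, 9, 5, 1, 6, 2, 10, 11, 8, 4, 7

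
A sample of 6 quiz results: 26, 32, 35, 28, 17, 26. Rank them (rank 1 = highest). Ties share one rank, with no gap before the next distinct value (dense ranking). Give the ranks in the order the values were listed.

4, 2, 1, 3, 5, 4

Sorted (descending): 35, 32, 28, 26, 26, 17
The 2 values of 26 share dense rank 4.
Remaining distinct values take the next consecutive integers.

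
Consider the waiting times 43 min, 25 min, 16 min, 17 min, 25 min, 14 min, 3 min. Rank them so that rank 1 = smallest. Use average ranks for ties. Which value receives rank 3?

16

Sorted (ascending): 3, 14, 16, 17, 25, 25, 43
The 2 values of 25 occupy positions 5–6 → average rank (5+6)/2 = 5.5.
Rank 3 → value 16.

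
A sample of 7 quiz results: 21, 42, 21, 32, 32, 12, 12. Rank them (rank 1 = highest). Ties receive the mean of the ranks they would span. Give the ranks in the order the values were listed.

Sorted (descending): 42, 32, 32, 21, 21, 12, 12
The 2 values of 32 occupy positions 2–3 → average rank (2+3)/2 = 2.5.
The 2 values of 21 occupy positions 4–5 → average rank (4+5)/2 = 4.5.
The 2 values of 12 occupy positions 6–7 → average rank (6+7)/2 = 6.5.

4.5, 1, 4.5, 2.5, 2.5, 6.5, 6.5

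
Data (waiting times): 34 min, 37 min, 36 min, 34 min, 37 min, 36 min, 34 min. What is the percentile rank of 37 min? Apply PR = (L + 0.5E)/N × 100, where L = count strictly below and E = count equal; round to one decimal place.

85.7

N = 7.
Strictly below 37: 5. Equal to 37: 2.
PR = (5 + 0.5·2)/7 × 100 = 85.7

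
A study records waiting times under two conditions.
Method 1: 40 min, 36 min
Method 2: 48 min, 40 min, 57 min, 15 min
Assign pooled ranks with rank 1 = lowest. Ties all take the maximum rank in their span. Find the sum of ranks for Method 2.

16

Sorted (ascending): 15, 36, 40, 40, 48, 57
The 2 values of 40 occupy positions 3–4 → each gets rank 4.
Method 2 values → pooled ranks: 48→5, 40→4, 57→6, 15→1
Rank sum = 5 + 4 + 6 + 1 = 16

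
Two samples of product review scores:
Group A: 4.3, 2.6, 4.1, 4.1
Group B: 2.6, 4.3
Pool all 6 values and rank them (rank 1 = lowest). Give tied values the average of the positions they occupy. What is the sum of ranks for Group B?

Sorted (ascending): 2.6, 2.6, 4.1, 4.1, 4.3, 4.3
The 2 values of 2.6 occupy positions 1–2 → average rank (1+2)/2 = 1.5.
The 2 values of 4.1 occupy positions 3–4 → average rank (3+4)/2 = 3.5.
The 2 values of 4.3 occupy positions 5–6 → average rank (5+6)/2 = 5.5.
Group B values → pooled ranks: 2.6→1.5, 4.3→5.5
Rank sum = 1.5 + 5.5 = 7

7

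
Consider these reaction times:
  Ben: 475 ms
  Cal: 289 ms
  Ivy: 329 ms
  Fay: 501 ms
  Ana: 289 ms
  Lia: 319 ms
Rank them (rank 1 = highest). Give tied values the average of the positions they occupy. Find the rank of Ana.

Sorted (descending): 501, 475, 329, 319, 289, 289
The 2 values of 289 occupy positions 5–6 → average rank (5+6)/2 = 5.5.
Ana has value 289 ms → rank 5.5.

5.5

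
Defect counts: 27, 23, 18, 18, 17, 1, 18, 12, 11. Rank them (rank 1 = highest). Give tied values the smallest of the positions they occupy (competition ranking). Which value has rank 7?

Sorted (descending): 27, 23, 18, 18, 18, 17, 12, 11, 1
The 3 values of 18 occupy positions 3–5 → each gets rank 3.
Rank 7 → value 12.

12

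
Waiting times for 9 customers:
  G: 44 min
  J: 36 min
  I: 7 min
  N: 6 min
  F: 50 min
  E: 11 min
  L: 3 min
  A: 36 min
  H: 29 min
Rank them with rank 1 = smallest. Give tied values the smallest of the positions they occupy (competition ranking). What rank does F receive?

Sorted (ascending): 3, 6, 7, 11, 29, 36, 36, 44, 50
The 2 values of 36 occupy positions 6–7 → each gets rank 6.
F has value 50 min → rank 9.

9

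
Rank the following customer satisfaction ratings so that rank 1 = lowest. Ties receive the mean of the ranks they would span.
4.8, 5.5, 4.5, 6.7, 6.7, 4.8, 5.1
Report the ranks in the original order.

Sorted (ascending): 4.5, 4.8, 4.8, 5.1, 5.5, 6.7, 6.7
The 2 values of 4.8 occupy positions 2–3 → average rank (2+3)/2 = 2.5.
The 2 values of 6.7 occupy positions 6–7 → average rank (6+7)/2 = 6.5.

2.5, 5, 1, 6.5, 6.5, 2.5, 4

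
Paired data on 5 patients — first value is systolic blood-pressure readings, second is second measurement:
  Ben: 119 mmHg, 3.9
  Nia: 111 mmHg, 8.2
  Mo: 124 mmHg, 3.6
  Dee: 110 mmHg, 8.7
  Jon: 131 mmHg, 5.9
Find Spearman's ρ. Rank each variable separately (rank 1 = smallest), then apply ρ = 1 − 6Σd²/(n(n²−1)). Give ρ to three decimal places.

Ranks of variable 1: 3, 2, 4, 1, 5
Ranks of variable 2: 2, 4, 1, 5, 3
d = r₁ − r₂: 1, -2, 3, -4, 2
d²: 1, 4, 9, 16, 4; Σd² = 34
ρ = 1 − 6·34/(5·24) = 1 − 204/120 = -0.700

-0.700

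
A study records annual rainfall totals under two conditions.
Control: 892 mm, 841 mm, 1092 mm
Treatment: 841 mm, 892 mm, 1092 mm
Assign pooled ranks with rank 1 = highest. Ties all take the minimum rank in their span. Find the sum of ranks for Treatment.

Sorted (descending): 1092, 1092, 892, 892, 841, 841
The 2 values of 1092 occupy positions 1–2 → each gets rank 1.
The 2 values of 892 occupy positions 3–4 → each gets rank 3.
The 2 values of 841 occupy positions 5–6 → each gets rank 5.
Treatment values → pooled ranks: 841→5, 892→3, 1092→1
Rank sum = 5 + 3 + 1 = 9

9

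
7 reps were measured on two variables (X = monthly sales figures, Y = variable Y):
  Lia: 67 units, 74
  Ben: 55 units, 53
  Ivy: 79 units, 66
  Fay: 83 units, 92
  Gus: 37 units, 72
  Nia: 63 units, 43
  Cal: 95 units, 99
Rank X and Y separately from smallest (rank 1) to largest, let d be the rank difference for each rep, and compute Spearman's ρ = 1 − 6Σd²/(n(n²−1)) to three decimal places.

Ranks of variable 1: 4, 2, 5, 6, 1, 3, 7
Ranks of variable 2: 5, 2, 3, 6, 4, 1, 7
d = r₁ − r₂: -1, 0, 2, 0, -3, 2, 0
d²: 1, 0, 4, 0, 9, 4, 0; Σd² = 18
ρ = 1 − 6·18/(7·48) = 1 − 108/336 = 0.679

0.679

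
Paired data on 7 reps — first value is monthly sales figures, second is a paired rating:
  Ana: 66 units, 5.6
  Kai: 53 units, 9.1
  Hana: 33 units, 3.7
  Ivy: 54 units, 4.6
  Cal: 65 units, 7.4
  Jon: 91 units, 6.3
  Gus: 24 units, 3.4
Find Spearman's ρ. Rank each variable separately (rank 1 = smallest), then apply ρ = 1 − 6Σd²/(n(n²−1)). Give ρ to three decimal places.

0.536

Ranks of variable 1: 6, 3, 2, 4, 5, 7, 1
Ranks of variable 2: 4, 7, 2, 3, 6, 5, 1
d = r₁ − r₂: 2, -4, 0, 1, -1, 2, 0
d²: 4, 16, 0, 1, 1, 4, 0; Σd² = 26
ρ = 1 − 6·26/(7·48) = 1 − 156/336 = 0.536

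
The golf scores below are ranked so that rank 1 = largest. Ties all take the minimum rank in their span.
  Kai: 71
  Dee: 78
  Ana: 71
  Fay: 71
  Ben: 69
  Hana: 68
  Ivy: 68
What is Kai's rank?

2

Sorted (descending): 78, 71, 71, 71, 69, 68, 68
The 3 values of 71 occupy positions 2–4 → each gets rank 2.
The 2 values of 68 occupy positions 6–7 → each gets rank 6.
Kai has value 71 → rank 2.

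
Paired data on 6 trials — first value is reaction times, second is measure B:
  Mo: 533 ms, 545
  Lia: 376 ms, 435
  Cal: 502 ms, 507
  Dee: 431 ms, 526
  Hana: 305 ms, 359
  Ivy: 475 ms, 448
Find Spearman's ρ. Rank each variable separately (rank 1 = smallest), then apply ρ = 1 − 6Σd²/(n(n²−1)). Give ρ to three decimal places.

Ranks of variable 1: 6, 2, 5, 3, 1, 4
Ranks of variable 2: 6, 2, 4, 5, 1, 3
d = r₁ − r₂: 0, 0, 1, -2, 0, 1
d²: 0, 0, 1, 4, 0, 1; Σd² = 6
ρ = 1 − 6·6/(6·35) = 1 − 36/210 = 0.829

0.829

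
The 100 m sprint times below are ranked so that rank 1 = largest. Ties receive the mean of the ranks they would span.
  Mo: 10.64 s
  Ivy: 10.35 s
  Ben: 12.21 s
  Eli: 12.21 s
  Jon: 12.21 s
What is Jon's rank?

2

Sorted (descending): 12.21, 12.21, 12.21, 10.64, 10.35
The 3 values of 12.21 occupy positions 1–3 → average rank 2.
Jon has value 12.21 s → rank 2.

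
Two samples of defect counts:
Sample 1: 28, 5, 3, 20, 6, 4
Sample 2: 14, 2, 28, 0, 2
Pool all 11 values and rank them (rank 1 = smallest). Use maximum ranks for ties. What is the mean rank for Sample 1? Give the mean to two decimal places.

Sorted (ascending): 0, 2, 2, 3, 4, 5, 6, 14, 20, 28, 28
The 2 values of 2 occupy positions 2–3 → each gets rank 3.
The 2 values of 28 occupy positions 10–11 → each gets rank 11.
Sample 1 values → pooled ranks: 28→11, 5→6, 3→4, 20→9, 6→7, 4→5
Mean rank = (11 + 6 + 4 + 9 + 7 + 5) / 6 = 7.00

7.00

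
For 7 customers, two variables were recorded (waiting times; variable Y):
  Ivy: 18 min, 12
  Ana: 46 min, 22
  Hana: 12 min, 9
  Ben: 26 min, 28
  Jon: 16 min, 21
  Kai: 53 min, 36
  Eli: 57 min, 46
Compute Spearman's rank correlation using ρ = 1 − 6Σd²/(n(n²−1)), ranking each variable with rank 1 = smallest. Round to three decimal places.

Ranks of variable 1: 3, 5, 1, 4, 2, 6, 7
Ranks of variable 2: 2, 4, 1, 5, 3, 6, 7
d = r₁ − r₂: 1, 1, 0, -1, -1, 0, 0
d²: 1, 1, 0, 1, 1, 0, 0; Σd² = 4
ρ = 1 − 6·4/(7·48) = 1 − 24/336 = 0.929

0.929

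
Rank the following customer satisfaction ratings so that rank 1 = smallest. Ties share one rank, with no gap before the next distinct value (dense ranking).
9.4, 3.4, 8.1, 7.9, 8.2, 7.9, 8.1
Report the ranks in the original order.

Sorted (ascending): 3.4, 7.9, 7.9, 8.1, 8.1, 8.2, 9.4
The 2 values of 7.9 share dense rank 2.
The 2 values of 8.1 share dense rank 3.
Remaining distinct values take the next consecutive integers.

5, 1, 3, 2, 4, 2, 3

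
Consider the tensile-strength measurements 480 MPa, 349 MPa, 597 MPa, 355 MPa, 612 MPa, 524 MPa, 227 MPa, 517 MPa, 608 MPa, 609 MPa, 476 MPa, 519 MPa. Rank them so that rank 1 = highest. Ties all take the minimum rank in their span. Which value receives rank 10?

Sorted (descending): 612, 609, 608, 597, 524, 519, 517, 480, 476, 355, 349, 227
No ties — each value takes its position as its rank.
Rank 10 → value 355.

355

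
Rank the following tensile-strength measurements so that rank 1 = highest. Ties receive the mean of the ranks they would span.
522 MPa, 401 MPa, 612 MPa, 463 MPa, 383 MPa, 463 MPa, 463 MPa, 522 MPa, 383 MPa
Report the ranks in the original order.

2.5, 7, 1, 5, 8.5, 5, 5, 2.5, 8.5

Sorted (descending): 612, 522, 522, 463, 463, 463, 401, 383, 383
The 2 values of 522 occupy positions 2–3 → average rank (2+3)/2 = 2.5.
The 3 values of 463 occupy positions 4–6 → average rank 5.
The 2 values of 383 occupy positions 8–9 → average rank (8+9)/2 = 8.5.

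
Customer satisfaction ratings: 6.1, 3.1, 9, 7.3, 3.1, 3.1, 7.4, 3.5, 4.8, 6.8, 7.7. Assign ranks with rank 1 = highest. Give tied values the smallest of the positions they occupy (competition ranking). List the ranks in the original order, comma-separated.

6, 9, 1, 4, 9, 9, 3, 8, 7, 5, 2

Sorted (descending): 9, 7.7, 7.4, 7.3, 6.8, 6.1, 4.8, 3.5, 3.1, 3.1, 3.1
The 3 values of 3.1 occupy positions 9–11 → each gets rank 9.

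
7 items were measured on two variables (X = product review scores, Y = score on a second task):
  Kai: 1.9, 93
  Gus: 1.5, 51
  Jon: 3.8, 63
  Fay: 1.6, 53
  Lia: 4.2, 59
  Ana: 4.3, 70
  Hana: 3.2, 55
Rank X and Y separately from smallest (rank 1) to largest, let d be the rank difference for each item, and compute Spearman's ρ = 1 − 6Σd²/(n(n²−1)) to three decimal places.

0.607

Ranks of variable 1: 3, 1, 5, 2, 6, 7, 4
Ranks of variable 2: 7, 1, 5, 2, 4, 6, 3
d = r₁ − r₂: -4, 0, 0, 0, 2, 1, 1
d²: 16, 0, 0, 0, 4, 1, 1; Σd² = 22
ρ = 1 − 6·22/(7·48) = 1 − 132/336 = 0.607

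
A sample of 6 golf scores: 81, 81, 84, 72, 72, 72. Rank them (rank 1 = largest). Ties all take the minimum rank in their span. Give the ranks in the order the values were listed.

2, 2, 1, 4, 4, 4

Sorted (descending): 84, 81, 81, 72, 72, 72
The 2 values of 81 occupy positions 2–3 → each gets rank 2.
The 3 values of 72 occupy positions 4–6 → each gets rank 4.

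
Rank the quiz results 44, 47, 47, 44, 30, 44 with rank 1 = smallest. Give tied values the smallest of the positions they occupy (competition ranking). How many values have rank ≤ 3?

Sorted (ascending): 30, 44, 44, 44, 47, 47
The 3 values of 44 occupy positions 2–4 → each gets rank 2.
The 2 values of 47 occupy positions 5–6 → each gets rank 5.
Ranks ≤ 3: {1, 2, 2, 2} → 4 values.

4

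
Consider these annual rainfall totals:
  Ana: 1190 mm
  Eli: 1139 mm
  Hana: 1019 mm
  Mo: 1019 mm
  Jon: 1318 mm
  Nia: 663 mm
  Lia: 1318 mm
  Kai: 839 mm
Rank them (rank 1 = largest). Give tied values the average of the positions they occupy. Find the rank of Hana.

5.5

Sorted (descending): 1318, 1318, 1190, 1139, 1019, 1019, 839, 663
The 2 values of 1318 occupy positions 1–2 → average rank (1+2)/2 = 1.5.
The 2 values of 1019 occupy positions 5–6 → average rank (5+6)/2 = 5.5.
Hana has value 1019 mm → rank 5.5.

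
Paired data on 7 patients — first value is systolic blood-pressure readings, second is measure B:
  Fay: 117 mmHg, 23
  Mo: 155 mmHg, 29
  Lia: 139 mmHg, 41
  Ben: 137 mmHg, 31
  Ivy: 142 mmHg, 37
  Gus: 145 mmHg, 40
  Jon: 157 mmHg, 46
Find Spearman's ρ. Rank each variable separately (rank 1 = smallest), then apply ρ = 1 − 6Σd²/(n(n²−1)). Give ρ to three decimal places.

0.536

Ranks of variable 1: 1, 6, 3, 2, 4, 5, 7
Ranks of variable 2: 1, 2, 6, 3, 4, 5, 7
d = r₁ − r₂: 0, 4, -3, -1, 0, 0, 0
d²: 0, 16, 9, 1, 0, 0, 0; Σd² = 26
ρ = 1 − 6·26/(7·48) = 1 − 156/336 = 0.536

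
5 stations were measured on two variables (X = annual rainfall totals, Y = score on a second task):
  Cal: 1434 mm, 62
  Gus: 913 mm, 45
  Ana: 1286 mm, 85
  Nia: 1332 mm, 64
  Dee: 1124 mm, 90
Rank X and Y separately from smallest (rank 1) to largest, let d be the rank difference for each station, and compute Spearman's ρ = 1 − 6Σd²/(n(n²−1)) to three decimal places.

Ranks of variable 1: 5, 1, 3, 4, 2
Ranks of variable 2: 2, 1, 4, 3, 5
d = r₁ − r₂: 3, 0, -1, 1, -3
d²: 9, 0, 1, 1, 9; Σd² = 20
ρ = 1 − 6·20/(5·24) = 1 − 120/120 = 0.000

0.000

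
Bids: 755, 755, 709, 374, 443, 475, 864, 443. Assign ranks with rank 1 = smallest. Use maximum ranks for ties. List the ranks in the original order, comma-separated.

Sorted (ascending): 374, 443, 443, 475, 709, 755, 755, 864
The 2 values of 443 occupy positions 2–3 → each gets rank 3.
The 2 values of 755 occupy positions 6–7 → each gets rank 7.

7, 7, 5, 1, 3, 4, 8, 3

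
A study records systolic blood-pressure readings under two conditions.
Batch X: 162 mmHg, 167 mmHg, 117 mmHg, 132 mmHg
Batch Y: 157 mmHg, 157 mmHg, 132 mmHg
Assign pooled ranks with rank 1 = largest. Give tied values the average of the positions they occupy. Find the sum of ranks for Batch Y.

Sorted (descending): 167, 162, 157, 157, 132, 132, 117
The 2 values of 157 occupy positions 3–4 → average rank (3+4)/2 = 3.5.
The 2 values of 132 occupy positions 5–6 → average rank (5+6)/2 = 5.5.
Batch Y values → pooled ranks: 157→3.5, 157→3.5, 132→5.5
Rank sum = 3.5 + 3.5 + 5.5 = 12.5

12.5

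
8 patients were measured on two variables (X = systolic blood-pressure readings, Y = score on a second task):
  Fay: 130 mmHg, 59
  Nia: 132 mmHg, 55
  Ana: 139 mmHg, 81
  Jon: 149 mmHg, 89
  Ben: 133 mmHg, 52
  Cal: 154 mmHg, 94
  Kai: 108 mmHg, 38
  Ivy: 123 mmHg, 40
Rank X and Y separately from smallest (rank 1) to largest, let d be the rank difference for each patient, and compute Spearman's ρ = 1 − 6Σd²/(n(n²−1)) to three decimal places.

0.905

Ranks of variable 1: 3, 4, 6, 7, 5, 8, 1, 2
Ranks of variable 2: 5, 4, 6, 7, 3, 8, 1, 2
d = r₁ − r₂: -2, 0, 0, 0, 2, 0, 0, 0
d²: 4, 0, 0, 0, 4, 0, 0, 0; Σd² = 8
ρ = 1 − 6·8/(8·63) = 1 − 48/504 = 0.905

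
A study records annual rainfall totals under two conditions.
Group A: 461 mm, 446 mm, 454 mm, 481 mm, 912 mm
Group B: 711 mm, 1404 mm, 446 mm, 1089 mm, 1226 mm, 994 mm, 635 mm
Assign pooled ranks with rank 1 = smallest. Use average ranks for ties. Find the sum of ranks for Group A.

Sorted (ascending): 446, 446, 454, 461, 481, 635, 711, 912, 994, 1089, 1226, 1404
The 2 values of 446 occupy positions 1–2 → average rank (1+2)/2 = 1.5.
Group A values → pooled ranks: 461→4, 446→1.5, 454→3, 481→5, 912→8
Rank sum = 4 + 1.5 + 3 + 5 + 8 = 21.5

21.5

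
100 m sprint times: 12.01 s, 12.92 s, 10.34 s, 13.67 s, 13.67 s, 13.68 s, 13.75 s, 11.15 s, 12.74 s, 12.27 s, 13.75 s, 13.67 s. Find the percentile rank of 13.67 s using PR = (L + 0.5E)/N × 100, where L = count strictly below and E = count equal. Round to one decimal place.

N = 12.
Strictly below 13.67: 6. Equal to 13.67: 3.
PR = (6 + 0.5·3)/12 × 100 = 62.5

62.5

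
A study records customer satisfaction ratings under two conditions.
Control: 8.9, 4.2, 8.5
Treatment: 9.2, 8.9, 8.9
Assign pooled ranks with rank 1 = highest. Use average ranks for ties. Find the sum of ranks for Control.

Sorted (descending): 9.2, 8.9, 8.9, 8.9, 8.5, 4.2
The 3 values of 8.9 occupy positions 2–4 → average rank 3.
Control values → pooled ranks: 8.9→3, 4.2→6, 8.5→5
Rank sum = 3 + 6 + 5 = 14

14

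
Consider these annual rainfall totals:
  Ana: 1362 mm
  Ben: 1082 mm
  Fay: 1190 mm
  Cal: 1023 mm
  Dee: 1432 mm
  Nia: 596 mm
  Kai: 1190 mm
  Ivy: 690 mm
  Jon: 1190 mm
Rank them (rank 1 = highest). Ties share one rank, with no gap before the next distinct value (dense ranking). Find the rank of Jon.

3

Sorted (descending): 1432, 1362, 1190, 1190, 1190, 1082, 1023, 690, 596
The 3 values of 1190 share dense rank 3.
Remaining distinct values take the next consecutive integers.
Jon has value 1190 mm → rank 3.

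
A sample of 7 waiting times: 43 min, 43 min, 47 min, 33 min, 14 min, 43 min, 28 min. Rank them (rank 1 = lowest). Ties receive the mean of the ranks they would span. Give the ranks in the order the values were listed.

5, 5, 7, 3, 1, 5, 2

Sorted (ascending): 14, 28, 33, 43, 43, 43, 47
The 3 values of 43 occupy positions 4–6 → average rank 5.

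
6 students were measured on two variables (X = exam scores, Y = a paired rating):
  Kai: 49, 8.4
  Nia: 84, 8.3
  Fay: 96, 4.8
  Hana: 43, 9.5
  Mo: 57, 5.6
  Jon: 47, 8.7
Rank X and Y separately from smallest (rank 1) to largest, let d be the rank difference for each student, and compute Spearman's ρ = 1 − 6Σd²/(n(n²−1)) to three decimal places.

Ranks of variable 1: 3, 5, 6, 1, 4, 2
Ranks of variable 2: 4, 3, 1, 6, 2, 5
d = r₁ − r₂: -1, 2, 5, -5, 2, -3
d²: 1, 4, 25, 25, 4, 9; Σd² = 68
ρ = 1 − 6·68/(6·35) = 1 − 408/210 = -0.943

-0.943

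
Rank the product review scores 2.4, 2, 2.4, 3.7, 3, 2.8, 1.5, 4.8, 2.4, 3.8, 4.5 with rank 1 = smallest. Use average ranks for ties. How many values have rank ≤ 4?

5

Sorted (ascending): 1.5, 2, 2.4, 2.4, 2.4, 2.8, 3, 3.7, 3.8, 4.5, 4.8
The 3 values of 2.4 occupy positions 3–5 → average rank 4.
Ranks ≤ 4: {1, 2, 4, 4, 4} → 5 values.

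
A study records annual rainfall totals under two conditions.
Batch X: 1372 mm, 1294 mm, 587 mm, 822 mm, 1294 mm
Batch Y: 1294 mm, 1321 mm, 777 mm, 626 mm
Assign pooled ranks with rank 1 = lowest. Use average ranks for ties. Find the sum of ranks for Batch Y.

Sorted (ascending): 587, 626, 777, 822, 1294, 1294, 1294, 1321, 1372
The 3 values of 1294 occupy positions 5–7 → average rank 6.
Batch Y values → pooled ranks: 1294→6, 1321→8, 777→3, 626→2
Rank sum = 6 + 8 + 3 + 2 = 19

19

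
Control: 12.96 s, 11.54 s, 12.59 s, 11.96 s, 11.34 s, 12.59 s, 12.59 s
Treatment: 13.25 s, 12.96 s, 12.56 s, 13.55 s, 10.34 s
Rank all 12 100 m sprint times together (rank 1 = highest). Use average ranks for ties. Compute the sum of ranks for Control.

Sorted (descending): 13.55, 13.25, 12.96, 12.96, 12.59, 12.59, 12.59, 12.56, 11.96, 11.54, 11.34, 10.34
The 2 values of 12.96 occupy positions 3–4 → average rank (3+4)/2 = 3.5.
The 3 values of 12.59 occupy positions 5–7 → average rank 6.
Control values → pooled ranks: 12.96→3.5, 11.54→10, 12.59→6, 11.96→9, 11.34→11, 12.59→6, 12.59→6
Rank sum = 3.5 + 10 + 6 + 9 + 11 + 6 + 6 = 51.5

51.5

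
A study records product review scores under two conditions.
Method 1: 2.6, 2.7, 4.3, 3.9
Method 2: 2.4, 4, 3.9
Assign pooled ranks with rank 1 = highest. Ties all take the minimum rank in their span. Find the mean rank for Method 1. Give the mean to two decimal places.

3.75

Sorted (descending): 4.3, 4, 3.9, 3.9, 2.7, 2.6, 2.4
The 2 values of 3.9 occupy positions 3–4 → each gets rank 3.
Method 1 values → pooled ranks: 2.6→6, 2.7→5, 4.3→1, 3.9→3
Mean rank = (6 + 5 + 1 + 3) / 4 = 3.75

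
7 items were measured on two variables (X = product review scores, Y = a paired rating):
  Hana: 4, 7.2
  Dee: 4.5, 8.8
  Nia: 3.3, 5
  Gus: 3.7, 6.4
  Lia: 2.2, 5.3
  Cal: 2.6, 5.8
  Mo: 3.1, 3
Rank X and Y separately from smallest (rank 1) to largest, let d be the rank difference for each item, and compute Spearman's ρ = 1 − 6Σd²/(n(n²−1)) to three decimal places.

Ranks of variable 1: 6, 7, 4, 5, 1, 2, 3
Ranks of variable 2: 6, 7, 2, 5, 3, 4, 1
d = r₁ − r₂: 0, 0, 2, 0, -2, -2, 2
d²: 0, 0, 4, 0, 4, 4, 4; Σd² = 16
ρ = 1 − 6·16/(7·48) = 1 − 96/336 = 0.714

0.714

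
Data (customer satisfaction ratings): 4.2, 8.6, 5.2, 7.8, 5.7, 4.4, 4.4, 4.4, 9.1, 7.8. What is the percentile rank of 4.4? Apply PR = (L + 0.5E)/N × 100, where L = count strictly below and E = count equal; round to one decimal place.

25.0

N = 10.
Strictly below 4.4: 1. Equal to 4.4: 3.
PR = (1 + 0.5·3)/10 × 100 = 25.0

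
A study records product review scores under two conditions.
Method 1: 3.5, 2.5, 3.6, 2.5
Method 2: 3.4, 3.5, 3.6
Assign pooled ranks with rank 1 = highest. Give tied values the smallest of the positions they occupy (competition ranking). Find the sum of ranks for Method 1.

16

Sorted (descending): 3.6, 3.6, 3.5, 3.5, 3.4, 2.5, 2.5
The 2 values of 3.6 occupy positions 1–2 → each gets rank 1.
The 2 values of 3.5 occupy positions 3–4 → each gets rank 3.
The 2 values of 2.5 occupy positions 6–7 → each gets rank 6.
Method 1 values → pooled ranks: 3.5→3, 2.5→6, 3.6→1, 2.5→6
Rank sum = 3 + 6 + 1 + 6 = 16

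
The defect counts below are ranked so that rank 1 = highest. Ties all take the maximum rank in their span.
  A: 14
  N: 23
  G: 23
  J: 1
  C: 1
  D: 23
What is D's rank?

Sorted (descending): 23, 23, 23, 14, 1, 1
The 3 values of 23 occupy positions 1–3 → each gets rank 3.
The 2 values of 1 occupy positions 5–6 → each gets rank 6.
D has value 23 → rank 3.

3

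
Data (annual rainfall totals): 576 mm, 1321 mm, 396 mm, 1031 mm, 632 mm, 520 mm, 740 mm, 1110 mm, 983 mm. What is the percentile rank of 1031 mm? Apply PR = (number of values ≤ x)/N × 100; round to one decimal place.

77.8

N = 9.
Strictly below 1031: 6. Equal to 1031: 1.
PR = 7/9 × 100 = 77.8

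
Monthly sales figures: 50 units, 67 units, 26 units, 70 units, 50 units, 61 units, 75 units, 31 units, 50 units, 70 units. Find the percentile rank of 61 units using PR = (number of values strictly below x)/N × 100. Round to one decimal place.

50.0

N = 10.
Strictly below 61: 5. Equal to 61: 1.
PR = 5/10 × 100 = 50.0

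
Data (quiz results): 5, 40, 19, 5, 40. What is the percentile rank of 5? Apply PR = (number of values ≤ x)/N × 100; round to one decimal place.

N = 5.
Strictly below 5: 0. Equal to 5: 2.
PR = 2/5 × 100 = 40.0

40.0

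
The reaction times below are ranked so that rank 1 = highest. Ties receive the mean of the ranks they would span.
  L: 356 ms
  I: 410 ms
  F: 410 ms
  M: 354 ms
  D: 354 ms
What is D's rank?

Sorted (descending): 410, 410, 356, 354, 354
The 2 values of 410 occupy positions 1–2 → average rank (1+2)/2 = 1.5.
The 2 values of 354 occupy positions 4–5 → average rank (4+5)/2 = 4.5.
D has value 354 ms → rank 4.5.

4.5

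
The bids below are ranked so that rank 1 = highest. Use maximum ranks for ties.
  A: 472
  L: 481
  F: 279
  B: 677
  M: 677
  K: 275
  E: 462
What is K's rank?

Sorted (descending): 677, 677, 481, 472, 462, 279, 275
The 2 values of 677 occupy positions 1–2 → each gets rank 2.
K has value 275 → rank 7.

7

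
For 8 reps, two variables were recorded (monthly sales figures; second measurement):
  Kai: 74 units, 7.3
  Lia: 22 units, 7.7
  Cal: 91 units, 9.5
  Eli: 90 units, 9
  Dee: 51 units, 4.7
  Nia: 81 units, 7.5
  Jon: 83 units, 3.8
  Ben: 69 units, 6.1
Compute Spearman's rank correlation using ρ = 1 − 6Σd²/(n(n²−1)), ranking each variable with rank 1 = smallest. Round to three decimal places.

0.405

Ranks of variable 1: 4, 1, 8, 7, 2, 5, 6, 3
Ranks of variable 2: 4, 6, 8, 7, 2, 5, 1, 3
d = r₁ − r₂: 0, -5, 0, 0, 0, 0, 5, 0
d²: 0, 25, 0, 0, 0, 0, 25, 0; Σd² = 50
ρ = 1 − 6·50/(8·63) = 1 − 300/504 = 0.405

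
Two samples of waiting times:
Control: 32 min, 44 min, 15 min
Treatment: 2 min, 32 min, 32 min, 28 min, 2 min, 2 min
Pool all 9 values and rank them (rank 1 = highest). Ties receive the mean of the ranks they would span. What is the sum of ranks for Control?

Sorted (descending): 44, 32, 32, 32, 28, 15, 2, 2, 2
The 3 values of 32 occupy positions 2–4 → average rank 3.
The 3 values of 2 occupy positions 7–9 → average rank 8.
Control values → pooled ranks: 32→3, 44→1, 15→6
Rank sum = 3 + 1 + 6 = 10

10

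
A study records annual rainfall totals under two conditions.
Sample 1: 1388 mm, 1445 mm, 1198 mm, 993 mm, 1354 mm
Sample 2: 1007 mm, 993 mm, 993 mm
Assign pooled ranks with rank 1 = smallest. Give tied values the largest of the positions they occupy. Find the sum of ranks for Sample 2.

10

Sorted (ascending): 993, 993, 993, 1007, 1198, 1354, 1388, 1445
The 3 values of 993 occupy positions 1–3 → each gets rank 3.
Sample 2 values → pooled ranks: 1007→4, 993→3, 993→3
Rank sum = 4 + 3 + 3 = 10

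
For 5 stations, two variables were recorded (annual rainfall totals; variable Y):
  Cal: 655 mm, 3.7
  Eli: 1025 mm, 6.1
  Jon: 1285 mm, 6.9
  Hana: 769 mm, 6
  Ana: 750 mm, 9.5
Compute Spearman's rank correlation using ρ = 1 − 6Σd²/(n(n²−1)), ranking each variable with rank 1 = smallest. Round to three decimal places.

Ranks of variable 1: 1, 4, 5, 3, 2
Ranks of variable 2: 1, 3, 4, 2, 5
d = r₁ − r₂: 0, 1, 1, 1, -3
d²: 0, 1, 1, 1, 9; Σd² = 12
ρ = 1 − 6·12/(5·24) = 1 − 72/120 = 0.400

0.400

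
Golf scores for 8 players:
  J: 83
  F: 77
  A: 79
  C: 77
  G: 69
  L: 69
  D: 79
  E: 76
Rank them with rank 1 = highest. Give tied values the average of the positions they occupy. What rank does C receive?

Sorted (descending): 83, 79, 79, 77, 77, 76, 69, 69
The 2 values of 79 occupy positions 2–3 → average rank (2+3)/2 = 2.5.
The 2 values of 77 occupy positions 4–5 → average rank (4+5)/2 = 4.5.
The 2 values of 69 occupy positions 7–8 → average rank (7+8)/2 = 7.5.
C has value 77 → rank 4.5.

4.5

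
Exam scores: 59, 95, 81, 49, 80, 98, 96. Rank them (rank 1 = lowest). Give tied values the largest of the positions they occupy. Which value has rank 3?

Sorted (ascending): 49, 59, 80, 81, 95, 96, 98
No ties — each value takes its position as its rank.
Rank 3 → value 80.

80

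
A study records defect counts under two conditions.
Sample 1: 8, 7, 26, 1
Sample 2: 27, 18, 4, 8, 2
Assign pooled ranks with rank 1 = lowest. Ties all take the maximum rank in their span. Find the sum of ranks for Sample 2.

27

Sorted (ascending): 1, 2, 4, 7, 8, 8, 18, 26, 27
The 2 values of 8 occupy positions 5–6 → each gets rank 6.
Sample 2 values → pooled ranks: 27→9, 18→7, 4→3, 8→6, 2→2
Rank sum = 9 + 7 + 3 + 6 + 2 = 27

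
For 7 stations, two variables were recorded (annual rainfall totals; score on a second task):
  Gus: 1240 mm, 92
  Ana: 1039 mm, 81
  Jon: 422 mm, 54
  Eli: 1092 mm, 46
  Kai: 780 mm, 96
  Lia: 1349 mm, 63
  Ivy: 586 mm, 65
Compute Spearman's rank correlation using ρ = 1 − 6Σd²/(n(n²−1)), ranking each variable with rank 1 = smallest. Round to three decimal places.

0.036

Ranks of variable 1: 6, 4, 1, 5, 3, 7, 2
Ranks of variable 2: 6, 5, 2, 1, 7, 3, 4
d = r₁ − r₂: 0, -1, -1, 4, -4, 4, -2
d²: 0, 1, 1, 16, 16, 16, 4; Σd² = 54
ρ = 1 − 6·54/(7·48) = 1 − 324/336 = 0.036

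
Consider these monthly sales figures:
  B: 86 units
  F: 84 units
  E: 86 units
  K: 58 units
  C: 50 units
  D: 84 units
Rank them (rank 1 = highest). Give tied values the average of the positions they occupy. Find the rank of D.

3.5

Sorted (descending): 86, 86, 84, 84, 58, 50
The 2 values of 86 occupy positions 1–2 → average rank (1+2)/2 = 1.5.
The 2 values of 84 occupy positions 3–4 → average rank (3+4)/2 = 3.5.
D has value 84 units → rank 3.5.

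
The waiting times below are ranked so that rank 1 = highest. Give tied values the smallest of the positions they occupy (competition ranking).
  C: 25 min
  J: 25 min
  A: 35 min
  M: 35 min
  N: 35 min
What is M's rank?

1

Sorted (descending): 35, 35, 35, 25, 25
The 3 values of 35 occupy positions 1–3 → each gets rank 1.
The 2 values of 25 occupy positions 4–5 → each gets rank 4.
M has value 35 min → rank 1.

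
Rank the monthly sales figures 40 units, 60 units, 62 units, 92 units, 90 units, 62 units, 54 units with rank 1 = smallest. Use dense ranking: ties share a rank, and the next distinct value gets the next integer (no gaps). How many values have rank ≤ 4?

Sorted (ascending): 40, 54, 60, 62, 62, 90, 92
The 2 values of 62 share dense rank 4.
Remaining distinct values take the next consecutive integers.
Ranks ≤ 4: {1, 2, 3, 4, 4} → 5 values.

5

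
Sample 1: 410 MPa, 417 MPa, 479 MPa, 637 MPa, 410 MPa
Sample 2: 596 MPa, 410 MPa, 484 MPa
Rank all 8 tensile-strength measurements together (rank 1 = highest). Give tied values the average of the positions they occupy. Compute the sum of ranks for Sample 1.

24

Sorted (descending): 637, 596, 484, 479, 417, 410, 410, 410
The 3 values of 410 occupy positions 6–8 → average rank 7.
Sample 1 values → pooled ranks: 410→7, 417→5, 479→4, 637→1, 410→7
Rank sum = 7 + 5 + 4 + 1 + 7 = 24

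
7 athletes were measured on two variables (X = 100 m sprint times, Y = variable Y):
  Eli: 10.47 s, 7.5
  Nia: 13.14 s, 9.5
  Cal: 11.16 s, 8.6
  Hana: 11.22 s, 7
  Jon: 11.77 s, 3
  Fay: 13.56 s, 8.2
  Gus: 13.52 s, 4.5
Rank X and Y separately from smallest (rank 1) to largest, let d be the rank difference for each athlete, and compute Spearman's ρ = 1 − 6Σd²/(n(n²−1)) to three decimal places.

-0.036

Ranks of variable 1: 1, 5, 2, 3, 4, 7, 6
Ranks of variable 2: 4, 7, 6, 3, 1, 5, 2
d = r₁ − r₂: -3, -2, -4, 0, 3, 2, 4
d²: 9, 4, 16, 0, 9, 4, 16; Σd² = 58
ρ = 1 − 6·58/(7·48) = 1 − 348/336 = -0.036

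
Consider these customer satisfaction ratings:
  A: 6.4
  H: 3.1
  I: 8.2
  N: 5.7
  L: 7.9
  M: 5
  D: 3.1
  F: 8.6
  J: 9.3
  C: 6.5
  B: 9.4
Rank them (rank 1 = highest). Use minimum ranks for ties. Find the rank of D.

10

Sorted (descending): 9.4, 9.3, 8.6, 8.2, 7.9, 6.5, 6.4, 5.7, 5, 3.1, 3.1
The 2 values of 3.1 occupy positions 10–11 → each gets rank 10.
D has value 3.1 → rank 10.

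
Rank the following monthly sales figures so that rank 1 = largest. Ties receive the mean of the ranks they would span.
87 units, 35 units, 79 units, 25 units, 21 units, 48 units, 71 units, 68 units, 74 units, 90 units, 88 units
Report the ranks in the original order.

Sorted (descending): 90, 88, 87, 79, 74, 71, 68, 48, 35, 25, 21
No ties — each value takes its position as its rank.

3, 9, 4, 10, 11, 8, 6, 7, 5, 1, 2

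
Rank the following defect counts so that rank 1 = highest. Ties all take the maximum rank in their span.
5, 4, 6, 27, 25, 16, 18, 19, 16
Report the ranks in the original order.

Sorted (descending): 27, 25, 19, 18, 16, 16, 6, 5, 4
The 2 values of 16 occupy positions 5–6 → each gets rank 6.

8, 9, 7, 1, 2, 6, 4, 3, 6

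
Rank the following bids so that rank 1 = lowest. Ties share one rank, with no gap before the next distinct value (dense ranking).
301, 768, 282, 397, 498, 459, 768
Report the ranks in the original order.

2, 6, 1, 3, 5, 4, 6

Sorted (ascending): 282, 301, 397, 459, 498, 768, 768
The 2 values of 768 share dense rank 6.
Remaining distinct values take the next consecutive integers.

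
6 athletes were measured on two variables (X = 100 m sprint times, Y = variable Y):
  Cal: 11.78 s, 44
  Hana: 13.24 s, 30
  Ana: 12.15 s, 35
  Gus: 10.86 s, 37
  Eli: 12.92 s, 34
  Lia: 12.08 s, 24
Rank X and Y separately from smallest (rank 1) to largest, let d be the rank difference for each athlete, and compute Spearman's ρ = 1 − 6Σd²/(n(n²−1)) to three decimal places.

-0.600

Ranks of variable 1: 2, 6, 4, 1, 5, 3
Ranks of variable 2: 6, 2, 4, 5, 3, 1
d = r₁ − r₂: -4, 4, 0, -4, 2, 2
d²: 16, 16, 0, 16, 4, 4; Σd² = 56
ρ = 1 − 6·56/(6·35) = 1 − 336/210 = -0.600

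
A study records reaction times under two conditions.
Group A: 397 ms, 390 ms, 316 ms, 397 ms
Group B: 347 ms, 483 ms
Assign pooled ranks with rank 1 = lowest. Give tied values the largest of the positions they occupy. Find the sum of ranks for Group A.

14

Sorted (ascending): 316, 347, 390, 397, 397, 483
The 2 values of 397 occupy positions 4–5 → each gets rank 5.
Group A values → pooled ranks: 397→5, 390→3, 316→1, 397→5
Rank sum = 5 + 3 + 1 + 5 = 14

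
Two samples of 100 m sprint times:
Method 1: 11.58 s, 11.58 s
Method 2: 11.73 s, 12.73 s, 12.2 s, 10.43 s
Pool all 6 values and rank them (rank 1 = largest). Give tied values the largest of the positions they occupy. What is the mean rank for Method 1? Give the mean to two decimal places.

Sorted (descending): 12.73, 12.2, 11.73, 11.58, 11.58, 10.43
The 2 values of 11.58 occupy positions 4–5 → each gets rank 5.
Method 1 values → pooled ranks: 11.58→5, 11.58→5
Mean rank = (5 + 5) / 2 = 5.00

5.00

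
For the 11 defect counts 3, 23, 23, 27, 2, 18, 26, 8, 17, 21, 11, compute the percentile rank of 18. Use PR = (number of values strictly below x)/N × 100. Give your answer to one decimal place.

N = 11.
Strictly below 18: 5. Equal to 18: 1.
PR = 5/11 × 100 = 45.5

45.5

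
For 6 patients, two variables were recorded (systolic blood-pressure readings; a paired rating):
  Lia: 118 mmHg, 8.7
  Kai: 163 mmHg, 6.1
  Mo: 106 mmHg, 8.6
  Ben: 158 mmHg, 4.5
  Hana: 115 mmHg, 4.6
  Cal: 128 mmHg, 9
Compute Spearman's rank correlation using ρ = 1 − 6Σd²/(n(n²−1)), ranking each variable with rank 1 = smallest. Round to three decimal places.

-0.200

Ranks of variable 1: 3, 6, 1, 5, 2, 4
Ranks of variable 2: 5, 3, 4, 1, 2, 6
d = r₁ − r₂: -2, 3, -3, 4, 0, -2
d²: 4, 9, 9, 16, 0, 4; Σd² = 42
ρ = 1 − 6·42/(6·35) = 1 − 252/210 = -0.200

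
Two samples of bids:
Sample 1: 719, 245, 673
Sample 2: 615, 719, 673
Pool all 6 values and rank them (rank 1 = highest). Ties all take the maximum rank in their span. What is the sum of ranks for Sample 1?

Sorted (descending): 719, 719, 673, 673, 615, 245
The 2 values of 719 occupy positions 1–2 → each gets rank 2.
The 2 values of 673 occupy positions 3–4 → each gets rank 4.
Sample 1 values → pooled ranks: 719→2, 245→6, 673→4
Rank sum = 2 + 6 + 4 = 12

12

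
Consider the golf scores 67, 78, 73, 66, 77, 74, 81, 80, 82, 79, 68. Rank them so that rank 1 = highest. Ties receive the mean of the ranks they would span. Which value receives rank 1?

82

Sorted (descending): 82, 81, 80, 79, 78, 77, 74, 73, 68, 67, 66
No ties — each value takes its position as its rank.
Rank 1 → value 82.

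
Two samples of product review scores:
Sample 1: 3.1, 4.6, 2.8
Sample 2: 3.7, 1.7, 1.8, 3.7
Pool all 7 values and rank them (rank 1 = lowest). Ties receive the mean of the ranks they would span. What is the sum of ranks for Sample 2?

Sorted (ascending): 1.7, 1.8, 2.8, 3.1, 3.7, 3.7, 4.6
The 2 values of 3.7 occupy positions 5–6 → average rank (5+6)/2 = 5.5.
Sample 2 values → pooled ranks: 3.7→5.5, 1.7→1, 1.8→2, 3.7→5.5
Rank sum = 5.5 + 1 + 2 + 5.5 = 14

14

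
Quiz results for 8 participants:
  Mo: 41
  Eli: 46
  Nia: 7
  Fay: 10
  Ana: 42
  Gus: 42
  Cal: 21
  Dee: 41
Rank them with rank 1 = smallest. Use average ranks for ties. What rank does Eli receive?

Sorted (ascending): 7, 10, 21, 41, 41, 42, 42, 46
The 2 values of 41 occupy positions 4–5 → average rank (4+5)/2 = 4.5.
The 2 values of 42 occupy positions 6–7 → average rank (6+7)/2 = 6.5.
Eli has value 46 → rank 8.

8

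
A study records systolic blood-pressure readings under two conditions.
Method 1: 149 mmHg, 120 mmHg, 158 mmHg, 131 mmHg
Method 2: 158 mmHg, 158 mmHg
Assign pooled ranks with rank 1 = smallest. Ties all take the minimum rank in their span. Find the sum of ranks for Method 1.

Sorted (ascending): 120, 131, 149, 158, 158, 158
The 3 values of 158 occupy positions 4–6 → each gets rank 4.
Method 1 values → pooled ranks: 149→3, 120→1, 158→4, 131→2
Rank sum = 3 + 1 + 4 + 2 = 10

10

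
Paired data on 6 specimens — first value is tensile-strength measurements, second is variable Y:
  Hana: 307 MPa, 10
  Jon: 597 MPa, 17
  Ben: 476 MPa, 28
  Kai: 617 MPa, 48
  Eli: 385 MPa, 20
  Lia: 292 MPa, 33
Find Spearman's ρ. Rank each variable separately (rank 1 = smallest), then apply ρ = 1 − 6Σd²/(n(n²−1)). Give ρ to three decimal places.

0.257

Ranks of variable 1: 2, 5, 4, 6, 3, 1
Ranks of variable 2: 1, 2, 4, 6, 3, 5
d = r₁ − r₂: 1, 3, 0, 0, 0, -4
d²: 1, 9, 0, 0, 0, 16; Σd² = 26
ρ = 1 − 6·26/(6·35) = 1 − 156/210 = 0.257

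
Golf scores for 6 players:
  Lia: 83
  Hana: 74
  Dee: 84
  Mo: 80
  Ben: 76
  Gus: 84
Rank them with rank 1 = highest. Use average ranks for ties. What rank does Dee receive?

Sorted (descending): 84, 84, 83, 80, 76, 74
The 2 values of 84 occupy positions 1–2 → average rank (1+2)/2 = 1.5.
Dee has value 84 → rank 1.5.

1.5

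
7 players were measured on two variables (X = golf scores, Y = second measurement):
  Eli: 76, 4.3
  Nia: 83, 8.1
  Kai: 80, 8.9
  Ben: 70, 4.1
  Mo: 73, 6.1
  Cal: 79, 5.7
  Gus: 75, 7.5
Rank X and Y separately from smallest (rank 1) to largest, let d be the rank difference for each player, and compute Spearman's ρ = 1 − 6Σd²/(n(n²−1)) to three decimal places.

0.679

Ranks of variable 1: 4, 7, 6, 1, 2, 5, 3
Ranks of variable 2: 2, 6, 7, 1, 4, 3, 5
d = r₁ − r₂: 2, 1, -1, 0, -2, 2, -2
d²: 4, 1, 1, 0, 4, 4, 4; Σd² = 18
ρ = 1 − 6·18/(7·48) = 1 − 108/336 = 0.679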